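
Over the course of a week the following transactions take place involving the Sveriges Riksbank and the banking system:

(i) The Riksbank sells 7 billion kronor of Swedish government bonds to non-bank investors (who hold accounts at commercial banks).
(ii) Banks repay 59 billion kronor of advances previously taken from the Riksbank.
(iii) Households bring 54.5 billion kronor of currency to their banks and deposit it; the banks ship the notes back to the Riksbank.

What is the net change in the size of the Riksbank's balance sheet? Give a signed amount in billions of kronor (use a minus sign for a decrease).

Riksbank balance sheet:
  Assets:      Securities −7B, Loans to banks −59B
  Liabilities: Bank reserves −11.5B, Currency in circulation −54.5B
Change in total Riksbank assets = -66 billion.

-66 billion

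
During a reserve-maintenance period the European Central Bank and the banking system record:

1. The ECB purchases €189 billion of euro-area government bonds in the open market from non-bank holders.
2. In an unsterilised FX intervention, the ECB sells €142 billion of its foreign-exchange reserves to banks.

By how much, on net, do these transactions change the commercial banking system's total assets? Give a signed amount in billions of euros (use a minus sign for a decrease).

Asset purchase (from non-banks) €189 billion: bank balance sheets expand → +€189B.
FX sale €142 billion: just an asset swap on bank balance sheets → 0.
Net: 189 + 0 = +€189 billion.

+€189 billion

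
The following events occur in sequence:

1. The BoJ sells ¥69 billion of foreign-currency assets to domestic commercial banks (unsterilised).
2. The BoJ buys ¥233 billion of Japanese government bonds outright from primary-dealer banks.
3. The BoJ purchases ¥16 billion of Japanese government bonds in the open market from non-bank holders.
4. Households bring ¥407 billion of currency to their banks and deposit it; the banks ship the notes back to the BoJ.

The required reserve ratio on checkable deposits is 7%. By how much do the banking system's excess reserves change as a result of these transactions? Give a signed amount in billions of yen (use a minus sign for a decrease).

FX sale ¥69 billion: reserves −¥69B, deposits 0.
OMO purchase (from banks) ¥233 billion: reserves +¥233B, deposits 0.
Asset purchase (from non-banks) ¥16 billion: reserves +¥16B, deposits +¥16B.
Currency deposit ¥407 billion: reserves +¥407B, deposits +¥407B.
Totals: Δreserves = +¥587B, Δdeposits = +¥423B.
Δrequired reserves = 7% × +¥423B = +¥29.61B.
Δexcess reserves = Δreserves − Δrequired = +¥587B − (+¥29.61B) = +¥557.39 billion.

+¥557.39 billion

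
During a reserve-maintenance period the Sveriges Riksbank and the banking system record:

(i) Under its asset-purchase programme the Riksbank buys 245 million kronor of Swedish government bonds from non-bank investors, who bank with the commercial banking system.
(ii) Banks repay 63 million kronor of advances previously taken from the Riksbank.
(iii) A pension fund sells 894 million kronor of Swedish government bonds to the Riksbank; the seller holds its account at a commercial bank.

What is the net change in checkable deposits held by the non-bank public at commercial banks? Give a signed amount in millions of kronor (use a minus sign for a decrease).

+1139 million

Asset purchase (from non-banks) 245 million kronor: non-bank counterparties' bank balances rise → +245M.
Discount-window repayment 63 million kronor: the counterparty is a bank, so public deposits are unchanged → 0.
Asset purchase (from non-banks) 894 million kronor: non-bank counterparties' bank balances rise → +894M.
Net: 245 + 0 + 894 = +1139 million.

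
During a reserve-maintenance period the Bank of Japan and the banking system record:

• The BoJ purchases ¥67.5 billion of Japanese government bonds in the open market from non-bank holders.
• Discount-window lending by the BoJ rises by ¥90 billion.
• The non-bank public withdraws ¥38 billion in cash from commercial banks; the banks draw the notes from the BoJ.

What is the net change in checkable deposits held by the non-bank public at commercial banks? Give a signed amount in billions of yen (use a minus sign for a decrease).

+¥29.5 billion

Asset purchase (from non-banks) ¥67.5 billion: non-bank counterparties' bank balances rise → +¥67.5B.
Discount-window loan ¥90 billion: the counterparty is a bank, so public deposits are unchanged → 0.
Currency withdrawal ¥38 billion: non-bank counterparties' bank balances fall → −¥38B.
Net: 67.5 + 0 − 38 = +¥29.5 billion.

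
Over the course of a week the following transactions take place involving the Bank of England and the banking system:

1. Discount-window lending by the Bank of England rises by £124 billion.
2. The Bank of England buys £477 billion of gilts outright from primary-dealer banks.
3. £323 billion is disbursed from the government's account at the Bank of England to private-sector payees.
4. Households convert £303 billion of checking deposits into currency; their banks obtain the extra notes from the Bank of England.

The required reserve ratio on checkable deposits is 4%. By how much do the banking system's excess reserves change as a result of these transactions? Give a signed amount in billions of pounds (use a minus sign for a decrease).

Discount-window loan £124 billion: reserves +£124B, deposits 0.
OMO purchase (from banks) £477 billion: reserves +£477B, deposits 0.
Government spending £323 billion: reserves +£323B, deposits +£323B.
Currency withdrawal £303 billion: reserves −£303B, deposits −£303B.
Totals: Δreserves = +£621B, Δdeposits = +£20B.
Δrequired reserves = 4% × +£20B = +£0.8B.
Δexcess reserves = Δreserves − Δrequired = +£621B − (+£0.8B) = +£620.2 billion.

+£620.2 billion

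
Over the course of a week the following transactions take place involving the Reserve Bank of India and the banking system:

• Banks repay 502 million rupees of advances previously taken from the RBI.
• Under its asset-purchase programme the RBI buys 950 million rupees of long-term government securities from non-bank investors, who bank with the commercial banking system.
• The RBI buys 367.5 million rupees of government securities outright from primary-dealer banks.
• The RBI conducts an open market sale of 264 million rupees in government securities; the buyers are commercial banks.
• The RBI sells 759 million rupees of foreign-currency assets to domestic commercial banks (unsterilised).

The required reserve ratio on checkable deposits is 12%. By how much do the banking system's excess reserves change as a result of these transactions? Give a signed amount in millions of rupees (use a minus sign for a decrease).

Discount-window repayment 502 million rupees: reserves −502M, deposits 0.
Asset purchase (from non-banks) 950 million rupees: reserves +950M, deposits +950M.
OMO purchase (from banks) 367.5 million rupees: reserves +367.5M, deposits 0.
OMO sale (to banks) 264 million rupees: reserves −264M, deposits 0.
FX sale 759 million rupees: reserves −759M, deposits 0.
Totals: Δreserves = −207.5M, Δdeposits = +950M.
Δrequired reserves = 12% × +950M = +114M.
Δexcess reserves = Δreserves − Δrequired = −207.5M − (+114M) = -321.5 million.

-321.5 million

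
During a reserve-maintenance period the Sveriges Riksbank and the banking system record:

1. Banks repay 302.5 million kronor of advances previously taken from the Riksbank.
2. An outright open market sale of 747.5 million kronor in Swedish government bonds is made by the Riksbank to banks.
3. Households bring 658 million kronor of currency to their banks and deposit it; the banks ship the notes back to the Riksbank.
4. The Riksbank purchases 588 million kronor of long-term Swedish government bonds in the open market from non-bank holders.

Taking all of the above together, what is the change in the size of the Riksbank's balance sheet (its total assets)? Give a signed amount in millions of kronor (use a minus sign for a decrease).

-462 million

Discount-window repayment 302.5 million kronor: a Riksbank asset is shed → −302.5M.
OMO sale (to banks) 747.5 million kronor: a Riksbank asset is shed → −747.5M.
Currency deposit 658 million kronor: only the composition of liabilities changes → 0.
Asset purchase (from non-banks) 588 million kronor: a Riksbank asset is acquired → +588M.
Net: −302.5 − 747.5 + 0 + 588 = -462 million.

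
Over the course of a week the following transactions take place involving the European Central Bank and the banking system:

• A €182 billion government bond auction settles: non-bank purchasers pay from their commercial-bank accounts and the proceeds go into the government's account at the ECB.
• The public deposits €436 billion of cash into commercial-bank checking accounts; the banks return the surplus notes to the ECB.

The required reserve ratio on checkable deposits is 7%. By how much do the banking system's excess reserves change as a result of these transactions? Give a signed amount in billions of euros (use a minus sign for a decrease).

Government account inflow €182 billion: reserves −€182B, deposits −€182B.
Currency deposit €436 billion: reserves +€436B, deposits +€436B.
Totals: Δreserves = +€254B, Δdeposits = +€254B.
Δrequired reserves = 7% × +€254B = +€17.78B.
Δexcess reserves = Δreserves − Δrequired = +€254B − (+€17.78B) = +€236.22 billion.

+€236.22 billion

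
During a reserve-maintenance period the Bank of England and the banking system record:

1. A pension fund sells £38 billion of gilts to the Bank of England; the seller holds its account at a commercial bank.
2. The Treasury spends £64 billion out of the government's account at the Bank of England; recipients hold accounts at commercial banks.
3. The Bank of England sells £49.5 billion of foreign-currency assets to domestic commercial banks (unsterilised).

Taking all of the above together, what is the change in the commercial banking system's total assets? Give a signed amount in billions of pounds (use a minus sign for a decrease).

Asset purchase (from non-banks) £38 billion: bank balance sheets expand → +£38B.
Government spending £64 billion: bank balance sheets expand → +£64B.
FX sale £49.5 billion: just an asset swap on bank balance sheets → 0.
Net: 38 + 64 + 0 = +£102 billion.

+£102 billion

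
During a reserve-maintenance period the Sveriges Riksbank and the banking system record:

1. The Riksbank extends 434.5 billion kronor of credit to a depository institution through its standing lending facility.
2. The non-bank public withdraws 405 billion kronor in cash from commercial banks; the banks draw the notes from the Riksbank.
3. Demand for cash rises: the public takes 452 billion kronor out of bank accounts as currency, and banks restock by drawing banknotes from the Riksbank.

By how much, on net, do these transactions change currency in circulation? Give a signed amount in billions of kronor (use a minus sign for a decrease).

+857 billion

Discount-window loan 434.5 billion kronor: no currency enters or leaves circulation → 0.
Currency withdrawal 405 billion kronor: notes leave the central bank → +405B.
Currency withdrawal 452 billion kronor: notes leave the central bank → +452B.
Net: 0 + 405 + 452 = +857 billion.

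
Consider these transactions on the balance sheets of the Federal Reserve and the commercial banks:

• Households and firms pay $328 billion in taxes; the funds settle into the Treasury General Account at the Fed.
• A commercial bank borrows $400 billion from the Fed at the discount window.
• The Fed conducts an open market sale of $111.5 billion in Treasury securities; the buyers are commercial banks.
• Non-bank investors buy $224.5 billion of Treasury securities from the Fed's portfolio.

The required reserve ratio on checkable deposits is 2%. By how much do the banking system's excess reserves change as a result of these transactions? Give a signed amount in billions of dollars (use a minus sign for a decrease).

Government account inflow $328 billion: reserves −$328B, deposits −$328B.
Discount-window loan $400 billion: reserves +$400B, deposits 0.
OMO sale (to banks) $111.5 billion: reserves −$111.5B, deposits 0.
Asset sale (to non-banks) $224.5 billion: reserves −$224.5B, deposits −$224.5B.
Totals: Δreserves = −$264B, Δdeposits = −$552.5B.
Δrequired reserves = 2% × −$552.5B = −$11.05B.
Δexcess reserves = Δreserves − Δrequired = −$264B − (−$11.05B) = -$252.95 billion.

-$252.95 billion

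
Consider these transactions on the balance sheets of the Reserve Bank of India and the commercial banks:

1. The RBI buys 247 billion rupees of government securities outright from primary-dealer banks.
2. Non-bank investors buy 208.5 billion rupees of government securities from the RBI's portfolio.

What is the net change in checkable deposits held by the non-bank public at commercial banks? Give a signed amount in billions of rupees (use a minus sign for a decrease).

RBI balance sheet:
  Assets:      Securities +38.5B
  Liabilities: Bank reserves +38.5B
Commercial banking system:
  Assets:      Reserves at CB +38.5B, Securities −247B
  Liabilities: Checkable deposits −208.5B
So the change in checkable deposits held by the non-bank public at commercial banks is -208.5 billion.

-208.5 billion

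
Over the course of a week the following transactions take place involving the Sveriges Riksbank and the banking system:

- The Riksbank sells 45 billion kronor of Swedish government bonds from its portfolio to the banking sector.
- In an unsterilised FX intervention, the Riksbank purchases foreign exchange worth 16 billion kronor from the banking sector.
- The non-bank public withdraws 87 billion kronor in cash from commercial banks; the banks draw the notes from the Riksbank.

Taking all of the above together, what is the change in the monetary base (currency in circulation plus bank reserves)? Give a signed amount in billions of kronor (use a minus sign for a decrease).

-29 billion

OMO sale (to banks) 45 billion kronor: Riksbank balance sheet contracts → −45B.
FX purchase 16 billion kronor: Riksbank balance sheet expands → +16B.
Currency withdrawal 87 billion kronor: just a shift between currency and reserves — both are base money → 0.
Net: −45 + 16 + 0 = -29 billion.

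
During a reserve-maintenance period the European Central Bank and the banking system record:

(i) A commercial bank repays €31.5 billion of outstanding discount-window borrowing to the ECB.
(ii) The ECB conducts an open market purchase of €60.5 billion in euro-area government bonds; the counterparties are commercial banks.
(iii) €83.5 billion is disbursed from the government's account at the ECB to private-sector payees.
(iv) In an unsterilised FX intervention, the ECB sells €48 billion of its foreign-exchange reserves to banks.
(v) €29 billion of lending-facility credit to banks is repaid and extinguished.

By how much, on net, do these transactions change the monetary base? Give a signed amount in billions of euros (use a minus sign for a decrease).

Discount-window repayment €31.5 billion: ECB balance sheet contracts → −€31.5B.
OMO purchase (from banks) €60.5 billion: ECB balance sheet expands → +€60.5B.
Government spending €83.5 billion: a non-base liability converts back to reserves → +€83.5B.
FX sale €48 billion: ECB balance sheet contracts → −€48B.
Discount-window repayment €29 billion: ECB balance sheet contracts → −€29B.
Net: −31.5 + 60.5 + 83.5 − 48 − 29 = +€35.5 billion.

+€35.5 billion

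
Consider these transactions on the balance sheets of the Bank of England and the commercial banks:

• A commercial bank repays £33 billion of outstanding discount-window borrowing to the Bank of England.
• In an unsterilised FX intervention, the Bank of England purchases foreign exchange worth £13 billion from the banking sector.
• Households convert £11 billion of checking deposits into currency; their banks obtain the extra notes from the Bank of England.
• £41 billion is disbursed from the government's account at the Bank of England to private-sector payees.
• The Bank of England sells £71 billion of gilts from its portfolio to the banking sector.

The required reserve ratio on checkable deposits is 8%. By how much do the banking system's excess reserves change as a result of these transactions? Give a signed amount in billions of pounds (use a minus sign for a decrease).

Discount-window repayment £33 billion: reserves −£33B, deposits 0.
FX purchase £13 billion: reserves +£13B, deposits 0.
Currency withdrawal £11 billion: reserves −£11B, deposits −£11B.
Government spending £41 billion: reserves +£41B, deposits +£41B.
OMO sale (to banks) £71 billion: reserves −£71B, deposits 0.
Totals: Δreserves = −£61B, Δdeposits = +£30B.
Δrequired reserves = 8% × +£30B = +£2.4B.
Δexcess reserves = Δreserves − Δrequired = −£61B − (+£2.4B) = -£63.4 billion.

-£63.4 billion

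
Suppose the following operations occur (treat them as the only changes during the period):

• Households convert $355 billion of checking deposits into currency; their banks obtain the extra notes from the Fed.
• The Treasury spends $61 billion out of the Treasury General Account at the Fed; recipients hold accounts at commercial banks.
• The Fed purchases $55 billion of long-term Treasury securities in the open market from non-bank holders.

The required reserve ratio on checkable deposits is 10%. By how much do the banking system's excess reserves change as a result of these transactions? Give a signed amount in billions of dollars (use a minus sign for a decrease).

-$215.1 billion

Currency withdrawal $355 billion: reserves −$355B, deposits −$355B.
Government spending $61 billion: reserves +$61B, deposits +$61B.
Asset purchase (from non-banks) $55 billion: reserves +$55B, deposits +$55B.
Totals: Δreserves = −$239B, Δdeposits = −$239B.
Δrequired reserves = 10% × −$239B = −$23.9B.
Δexcess reserves = Δreserves − Δrequired = −$239B − (−$23.9B) = -$215.1 billion.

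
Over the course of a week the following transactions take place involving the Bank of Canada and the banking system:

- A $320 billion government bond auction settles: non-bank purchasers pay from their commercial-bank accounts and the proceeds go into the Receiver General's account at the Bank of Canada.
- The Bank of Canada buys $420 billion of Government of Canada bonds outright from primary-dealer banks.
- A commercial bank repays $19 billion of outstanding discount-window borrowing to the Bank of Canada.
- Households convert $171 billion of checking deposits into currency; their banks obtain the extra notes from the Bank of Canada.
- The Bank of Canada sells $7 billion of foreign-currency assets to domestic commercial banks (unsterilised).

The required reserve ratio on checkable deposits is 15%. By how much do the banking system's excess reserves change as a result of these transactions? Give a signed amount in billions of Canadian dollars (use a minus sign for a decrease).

Government account inflow $320 billion: reserves −$320B, deposits −$320B.
OMO purchase (from banks) $420 billion: reserves +$420B, deposits 0.
Discount-window repayment $19 billion: reserves −$19B, deposits 0.
Currency withdrawal $171 billion: reserves −$171B, deposits −$171B.
FX sale $7 billion: reserves −$7B, deposits 0.
Totals: Δreserves = −$97B, Δdeposits = −$491B.
Δrequired reserves = 15% × −$491B = −$73.65B.
Δexcess reserves = Δreserves − Δrequired = −$97B − (−$73.65B) = -$23.35 billion.

-$23.35 billion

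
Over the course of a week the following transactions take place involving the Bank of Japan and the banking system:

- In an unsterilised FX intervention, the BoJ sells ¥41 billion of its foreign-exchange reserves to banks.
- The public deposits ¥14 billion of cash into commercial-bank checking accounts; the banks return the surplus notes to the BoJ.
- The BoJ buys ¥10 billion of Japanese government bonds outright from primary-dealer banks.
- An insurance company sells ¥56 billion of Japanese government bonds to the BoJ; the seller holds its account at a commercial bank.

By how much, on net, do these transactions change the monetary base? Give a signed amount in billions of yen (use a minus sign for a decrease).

+¥25 billion

FX sale ¥41 billion: BoJ balance sheet contracts → −¥41B.
Currency deposit ¥14 billion: just a shift between currency and reserves — both are base money → 0.
OMO purchase (from banks) ¥10 billion: BoJ balance sheet expands → +¥10B.
Asset purchase (from non-banks) ¥56 billion: BoJ balance sheet expands → +¥56B.
Net: −41 + 0 + 10 + 56 = +¥25 billion.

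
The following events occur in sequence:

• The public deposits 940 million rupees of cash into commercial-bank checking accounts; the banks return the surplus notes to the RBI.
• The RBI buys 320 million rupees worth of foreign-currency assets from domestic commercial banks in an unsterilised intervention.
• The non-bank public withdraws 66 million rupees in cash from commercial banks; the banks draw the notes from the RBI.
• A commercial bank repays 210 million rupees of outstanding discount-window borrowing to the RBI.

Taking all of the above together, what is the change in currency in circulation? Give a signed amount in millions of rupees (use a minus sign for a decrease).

RBI balance sheet:
  Assets:      Loans to banks −210M, Foreign assets +320M
  Liabilities: Bank reserves +984M, Currency in circulation −874M
So the change in currency in circulation is -874 million.

-874 million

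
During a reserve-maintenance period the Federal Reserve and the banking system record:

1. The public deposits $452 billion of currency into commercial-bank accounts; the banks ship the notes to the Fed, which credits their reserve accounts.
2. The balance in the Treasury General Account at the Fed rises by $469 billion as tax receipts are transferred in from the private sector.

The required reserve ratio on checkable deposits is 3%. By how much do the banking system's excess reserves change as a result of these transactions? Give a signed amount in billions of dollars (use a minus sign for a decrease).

Currency deposit $452 billion: reserves +$452B, deposits +$452B.
Government account inflow $469 billion: reserves −$469B, deposits −$469B.
Totals: Δreserves = −$17B, Δdeposits = −$17B.
Δrequired reserves = 3% × −$17B = −$0.51B.
Δexcess reserves = Δreserves − Δrequired = −$17B − (−$0.51B) = -$16.49 billion.

-$16.49 billion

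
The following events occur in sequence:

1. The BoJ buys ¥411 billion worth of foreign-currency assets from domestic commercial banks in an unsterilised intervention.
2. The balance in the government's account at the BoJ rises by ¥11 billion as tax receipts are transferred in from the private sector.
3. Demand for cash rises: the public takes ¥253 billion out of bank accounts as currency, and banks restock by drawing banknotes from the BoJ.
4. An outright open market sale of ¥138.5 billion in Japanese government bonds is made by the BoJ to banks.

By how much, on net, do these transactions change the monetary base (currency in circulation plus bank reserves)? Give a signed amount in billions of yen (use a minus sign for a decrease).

FX purchase ¥411 billion: BoJ balance sheet expands → +¥411B.
Government account inflow ¥11 billion: reserves shift to a non-base liability → −¥11B.
Currency withdrawal ¥253 billion: just a shift between currency and reserves — both are base money → 0.
OMO sale (to banks) ¥138.5 billion: BoJ balance sheet contracts → −¥138.5B.
Net: 411 − 11 + 0 − 138.5 = +¥261.5 billion.

+¥261.5 billion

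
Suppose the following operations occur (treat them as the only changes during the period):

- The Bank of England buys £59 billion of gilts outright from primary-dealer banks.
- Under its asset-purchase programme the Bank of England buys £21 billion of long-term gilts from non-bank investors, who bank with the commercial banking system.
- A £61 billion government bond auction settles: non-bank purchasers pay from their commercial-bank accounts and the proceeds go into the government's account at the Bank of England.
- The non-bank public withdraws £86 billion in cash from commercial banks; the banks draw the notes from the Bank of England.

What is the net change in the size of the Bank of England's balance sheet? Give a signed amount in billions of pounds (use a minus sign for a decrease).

+£80 billion

Bank of England balance sheet:
  Assets:      Securities +£80B
  Liabilities: Bank reserves −£67B, Currency in circulation +£86B, Government deposits +£61B
Commercial banking system:
  Assets:      Reserves at CB −£67B, Securities −£59B
  Liabilities: Checkable deposits −£126B
Change in total Bank of England assets = +£80 billion.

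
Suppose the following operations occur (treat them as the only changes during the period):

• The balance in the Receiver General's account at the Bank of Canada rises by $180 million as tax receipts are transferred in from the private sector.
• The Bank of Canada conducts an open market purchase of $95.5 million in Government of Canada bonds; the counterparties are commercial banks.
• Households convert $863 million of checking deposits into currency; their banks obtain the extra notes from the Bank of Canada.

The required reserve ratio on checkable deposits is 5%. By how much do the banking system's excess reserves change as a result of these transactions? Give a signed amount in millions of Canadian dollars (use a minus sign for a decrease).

Government account inflow $180 million: reserves −$180M, deposits −$180M.
OMO purchase (from banks) $95.5 million: reserves +$95.5M, deposits 0.
Currency withdrawal $863 million: reserves −$863M, deposits −$863M.
Totals: Δreserves = −$947.5M, Δdeposits = −$1043M.
Δrequired reserves = 5% × −$1043M = −$52.15M.
Δexcess reserves = Δreserves − Δrequired = −$947.5M − (−$52.15M) = -$895.35 million.

-$895.35 million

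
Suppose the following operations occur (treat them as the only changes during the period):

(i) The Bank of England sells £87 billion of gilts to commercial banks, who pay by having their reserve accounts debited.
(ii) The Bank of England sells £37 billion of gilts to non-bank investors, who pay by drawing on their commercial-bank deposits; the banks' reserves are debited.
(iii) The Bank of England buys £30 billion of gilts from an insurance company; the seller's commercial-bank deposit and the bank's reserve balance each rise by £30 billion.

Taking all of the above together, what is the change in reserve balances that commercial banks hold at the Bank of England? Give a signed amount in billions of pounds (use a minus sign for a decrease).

-£94 billion

Bank of England balance sheet:
  Assets:      Securities −£94B
  Liabilities: Bank reserves −£94B
Commercial banking system:
  Assets:      Reserves at CB −£94B, Securities +£87B
  Liabilities: Checkable deposits −£7B
So the change in reserve balances that commercial banks hold at the Bank of England is -£94 billion.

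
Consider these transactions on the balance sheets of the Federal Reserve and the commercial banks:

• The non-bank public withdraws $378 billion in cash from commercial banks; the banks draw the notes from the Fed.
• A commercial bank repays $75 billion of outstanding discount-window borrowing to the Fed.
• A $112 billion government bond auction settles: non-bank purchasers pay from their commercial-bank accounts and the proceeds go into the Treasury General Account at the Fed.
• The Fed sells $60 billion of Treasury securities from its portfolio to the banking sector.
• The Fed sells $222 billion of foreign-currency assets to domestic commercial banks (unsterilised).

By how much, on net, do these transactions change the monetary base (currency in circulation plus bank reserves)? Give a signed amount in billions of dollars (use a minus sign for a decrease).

Currency withdrawal $378 billion: just a shift between currency and reserves — both are base money → 0.
Discount-window repayment $75 billion: Fed balance sheet contracts → −$75B.
Government account inflow $112 billion: reserves shift to a non-base liability → −$112B.
OMO sale (to banks) $60 billion: Fed balance sheet contracts → −$60B.
FX sale $222 billion: Fed balance sheet contracts → −$222B.
Net: 0 − 75 − 112 − 60 − 222 = -$469 billion.

-$469 billion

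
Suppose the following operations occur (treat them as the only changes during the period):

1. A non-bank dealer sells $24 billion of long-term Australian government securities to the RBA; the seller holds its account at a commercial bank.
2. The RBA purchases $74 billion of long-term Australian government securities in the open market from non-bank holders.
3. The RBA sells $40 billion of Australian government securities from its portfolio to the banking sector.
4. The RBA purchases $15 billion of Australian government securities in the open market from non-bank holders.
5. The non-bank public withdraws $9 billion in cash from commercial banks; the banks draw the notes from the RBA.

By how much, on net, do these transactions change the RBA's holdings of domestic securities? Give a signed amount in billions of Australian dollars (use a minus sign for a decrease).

Asset purchase (from non-banks) $24 billion: securities added to the RBA's portfolio → +$24B.
Asset purchase (from non-banks) $74 billion: securities added to the RBA's portfolio → +$74B.
OMO sale (to banks) $40 billion: securities removed from the RBA's portfolio → −$40B.
Asset purchase (from non-banks) $15 billion: securities added to the RBA's portfolio → +$15B.
Currency withdrawal $9 billion: the RBA's securities portfolio is untouched → 0.
Net: 24 + 74 − 40 + 15 + 0 = +$73 billion.

+$73 billion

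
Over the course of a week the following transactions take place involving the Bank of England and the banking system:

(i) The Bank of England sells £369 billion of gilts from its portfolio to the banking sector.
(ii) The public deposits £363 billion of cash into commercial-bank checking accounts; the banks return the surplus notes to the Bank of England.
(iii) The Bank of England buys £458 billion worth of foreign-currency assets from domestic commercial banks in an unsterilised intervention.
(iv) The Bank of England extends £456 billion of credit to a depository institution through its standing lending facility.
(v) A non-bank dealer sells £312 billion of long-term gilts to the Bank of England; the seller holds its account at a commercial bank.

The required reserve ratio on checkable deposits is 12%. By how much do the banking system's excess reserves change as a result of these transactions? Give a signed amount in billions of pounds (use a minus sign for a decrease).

+£1139 billion

OMO sale (to banks) £369 billion: reserves −£369B, deposits 0.
Currency deposit £363 billion: reserves +£363B, deposits +£363B.
FX purchase £458 billion: reserves +£458B, deposits 0.
Discount-window loan £456 billion: reserves +£456B, deposits 0.
Asset purchase (from non-banks) £312 billion: reserves +£312B, deposits +£312B.
Totals: Δreserves = +£1220B, Δdeposits = +£675B.
Δrequired reserves = 12% × +£675B = +£81B.
Δexcess reserves = Δreserves − Δrequired = +£1220B − (+£81B) = +£1139 billion.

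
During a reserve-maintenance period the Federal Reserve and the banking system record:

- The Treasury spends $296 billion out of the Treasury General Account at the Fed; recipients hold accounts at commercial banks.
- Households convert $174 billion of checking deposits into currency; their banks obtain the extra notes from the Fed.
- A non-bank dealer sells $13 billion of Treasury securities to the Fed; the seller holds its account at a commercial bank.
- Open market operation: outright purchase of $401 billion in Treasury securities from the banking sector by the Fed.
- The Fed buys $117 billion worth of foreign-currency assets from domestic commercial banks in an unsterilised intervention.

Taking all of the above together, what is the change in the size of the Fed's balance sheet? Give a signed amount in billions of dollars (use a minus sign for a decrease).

Fed balance sheet:
  Assets:      Securities +$414B, Foreign assets +$117B
  Liabilities: Bank reserves +$653B, Currency in circulation +$174B, Government deposits −$296B
Commercial banking system:
  Assets:      Reserves at CB +$653B, Securities −$401B, Foreign assets −$117B
  Liabilities: Checkable deposits +$135B
Change in total Fed assets = +$531 billion.

+$531 billion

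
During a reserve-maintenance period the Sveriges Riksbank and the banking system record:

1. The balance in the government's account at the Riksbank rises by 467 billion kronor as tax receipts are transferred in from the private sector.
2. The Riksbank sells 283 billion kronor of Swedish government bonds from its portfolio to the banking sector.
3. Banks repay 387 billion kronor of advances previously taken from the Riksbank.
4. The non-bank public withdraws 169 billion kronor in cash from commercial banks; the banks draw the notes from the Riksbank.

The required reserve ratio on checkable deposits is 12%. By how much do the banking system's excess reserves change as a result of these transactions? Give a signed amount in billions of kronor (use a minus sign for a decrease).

Government account inflow 467 billion kronor: reserves −467B, deposits −467B.
OMO sale (to banks) 283 billion kronor: reserves −283B, deposits 0.
Discount-window repayment 387 billion kronor: reserves −387B, deposits 0.
Currency withdrawal 169 billion kronor: reserves −169B, deposits −169B.
Totals: Δreserves = −1306B, Δdeposits = −636B.
Δrequired reserves = 12% × −636B = −76.32B.
Δexcess reserves = Δreserves − Δrequired = −1306B − (−76.32B) = -1229.68 billion.

-1229.68 billion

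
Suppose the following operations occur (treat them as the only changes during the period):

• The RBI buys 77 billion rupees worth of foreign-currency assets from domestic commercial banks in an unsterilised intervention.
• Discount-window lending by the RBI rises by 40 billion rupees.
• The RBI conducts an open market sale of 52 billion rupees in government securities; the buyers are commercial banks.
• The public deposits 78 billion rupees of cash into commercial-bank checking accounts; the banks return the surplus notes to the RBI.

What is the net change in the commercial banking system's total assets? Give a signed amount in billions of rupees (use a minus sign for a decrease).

RBI balance sheet:
  Assets:      Securities −52B, Loans to banks +40B, Foreign assets +77B
  Liabilities: Bank reserves +143B, Currency in circulation −78B
Commercial banking system:
  Assets:      Reserves at CB +143B, Securities +52B, Foreign assets −77B
  Liabilities: Checkable deposits +78B, Borrowings from CB +40B
Change in total bank assets = +118 billion.

+118 billion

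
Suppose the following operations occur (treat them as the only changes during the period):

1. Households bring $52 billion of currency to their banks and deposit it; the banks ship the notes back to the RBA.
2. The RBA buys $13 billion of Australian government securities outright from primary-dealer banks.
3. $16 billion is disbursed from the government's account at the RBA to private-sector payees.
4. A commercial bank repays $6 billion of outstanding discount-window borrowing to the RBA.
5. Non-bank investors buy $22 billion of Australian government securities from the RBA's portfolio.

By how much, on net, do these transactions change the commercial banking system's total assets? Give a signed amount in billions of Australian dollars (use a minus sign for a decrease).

+$40 billion

Currency deposit $52 billion: bank balance sheets expand → +$52B.
OMO purchase (from banks) $13 billion: just an asset swap on bank balance sheets → 0.
Government spending $16 billion: bank balance sheets expand → +$16B.
Discount-window repayment $6 billion: bank balance sheets shrink → −$6B.
Asset sale (to non-banks) $22 billion: bank balance sheets shrink → −$22B.
Net: 52 + 0 + 16 − 6 − 22 = +$40 billion.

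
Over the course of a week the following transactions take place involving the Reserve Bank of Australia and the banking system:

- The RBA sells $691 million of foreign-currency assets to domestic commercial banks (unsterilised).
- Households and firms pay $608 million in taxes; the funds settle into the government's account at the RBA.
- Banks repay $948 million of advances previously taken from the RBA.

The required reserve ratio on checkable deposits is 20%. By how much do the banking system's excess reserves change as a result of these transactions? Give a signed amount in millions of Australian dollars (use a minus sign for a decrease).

FX sale $691 million: reserves −$691M, deposits 0.
Government account inflow $608 million: reserves −$608M, deposits −$608M.
Discount-window repayment $948 million: reserves −$948M, deposits 0.
Totals: Δreserves = −$2247M, Δdeposits = −$608M.
Δrequired reserves = 20% × −$608M = −$121.6M.
Δexcess reserves = Δreserves − Δrequired = −$2247M − (−$121.6M) = -$2125.4 million.

-$2125.4 million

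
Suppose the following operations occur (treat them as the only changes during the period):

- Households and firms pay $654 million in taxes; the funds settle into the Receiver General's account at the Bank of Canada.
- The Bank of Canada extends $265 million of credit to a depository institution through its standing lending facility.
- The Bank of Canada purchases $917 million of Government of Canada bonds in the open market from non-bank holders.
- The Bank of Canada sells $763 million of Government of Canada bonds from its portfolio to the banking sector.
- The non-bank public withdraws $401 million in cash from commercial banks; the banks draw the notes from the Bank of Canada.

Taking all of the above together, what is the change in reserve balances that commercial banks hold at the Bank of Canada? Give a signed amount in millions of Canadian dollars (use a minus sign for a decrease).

Government account inflow $654 million: funds move from bank reserves into the government account → −$654M.
Discount-window loan $265 million: the loan is credited to the bank's reserve account → +$265M.
Asset purchase (from non-banks) $917 million: the Bank of Canada pays by crediting reserve accounts → +$917M.
OMO sale (to banks) $763 million: the buying banks pay out of their reserve balances → −$763M.
Currency withdrawal $401 million: banks swap reserves for currency → −$401M.
Net: −654 + 265 + 917 − 763 − 401 = -$636 million.

-$636 million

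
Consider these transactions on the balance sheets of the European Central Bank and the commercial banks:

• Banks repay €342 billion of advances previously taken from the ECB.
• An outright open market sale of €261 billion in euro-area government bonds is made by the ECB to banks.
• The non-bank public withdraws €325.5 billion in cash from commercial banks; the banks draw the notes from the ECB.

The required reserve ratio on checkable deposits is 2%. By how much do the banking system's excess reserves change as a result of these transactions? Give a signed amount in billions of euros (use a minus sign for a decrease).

Discount-window repayment €342 billion: reserves −€342B, deposits 0.
OMO sale (to banks) €261 billion: reserves −€261B, deposits 0.
Currency withdrawal €325.5 billion: reserves −€325.5B, deposits −€325.5B.
Totals: Δreserves = −€928.5B, Δdeposits = −€325.5B.
Δrequired reserves = 2% × −€325.5B = −€6.51B.
Δexcess reserves = Δreserves − Δrequired = −€928.5B − (−€6.51B) = -€921.99 billion.

-€921.99 billion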